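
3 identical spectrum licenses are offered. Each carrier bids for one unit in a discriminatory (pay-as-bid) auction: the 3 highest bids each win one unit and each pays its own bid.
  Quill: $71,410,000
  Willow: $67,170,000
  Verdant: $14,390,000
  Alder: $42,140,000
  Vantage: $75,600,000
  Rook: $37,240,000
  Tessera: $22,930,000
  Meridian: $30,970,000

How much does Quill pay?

Ordering the bids: 75,600,000 (Vantage), 71,410,000 (Quill), 67,170,000 (Willow), 42,140,000 (Alder), 37,240,000 (Rook), …
Winners (3 units): Vantage, Quill, Willow.
Quill wins → own bid $71,410,000.

Quill pays $71,410,000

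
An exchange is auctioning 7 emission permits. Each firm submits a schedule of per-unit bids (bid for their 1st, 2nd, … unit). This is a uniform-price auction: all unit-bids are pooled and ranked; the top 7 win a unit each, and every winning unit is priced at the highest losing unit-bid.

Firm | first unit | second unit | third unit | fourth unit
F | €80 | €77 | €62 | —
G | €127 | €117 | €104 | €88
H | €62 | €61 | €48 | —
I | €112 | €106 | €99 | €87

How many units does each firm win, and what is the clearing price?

Merging the schedules and taking the best 7: 127 (G-1), 117 (G-2), 112 (I-1), 106 (I-2), 104 (G-3), 99 (I-3), 88 (G-4)
First bid not allocated: €87.
Allocation: G 4, I 3.

G 4, I 3; clearing price €87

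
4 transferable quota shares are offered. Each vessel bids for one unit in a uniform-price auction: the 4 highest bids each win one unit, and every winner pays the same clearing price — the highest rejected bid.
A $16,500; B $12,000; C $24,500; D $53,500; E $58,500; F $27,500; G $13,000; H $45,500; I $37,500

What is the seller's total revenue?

Bids ranked high→low: 58,500 (E), 53,500 (D), 45,500 (H), 37,500 (I), 27,500 (F), 24,500 (C), …
The 4 highest are E, D, H, I.
First losing bid is F's $27,500, which sets the uniform price.
Total revenue = 4 × $27,500 = $110,000.

Total revenue: $110,000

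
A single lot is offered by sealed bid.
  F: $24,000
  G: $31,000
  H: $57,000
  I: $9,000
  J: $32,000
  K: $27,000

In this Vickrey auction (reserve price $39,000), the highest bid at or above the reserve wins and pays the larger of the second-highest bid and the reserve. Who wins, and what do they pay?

H pays $39,000

Sorting bids: 57,000 (H) > 32,000 (J) > 31,000 (G) > 27,000 (K) > 24,000 (F) > 9,000 (I)
Highest eligible bid: H at $57,000.
Second-highest bid $32,000 is below the reserve $39,000, so the reserve binds → payment $39,000.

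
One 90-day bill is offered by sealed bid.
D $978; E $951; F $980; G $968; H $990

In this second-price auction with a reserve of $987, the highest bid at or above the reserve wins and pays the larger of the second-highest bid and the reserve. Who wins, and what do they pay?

H pays $987

Second-price auction with a reserve of $987: the highest bid at or above the reserve wins and pays the larger of the second-highest bid and the reserve.
Sorting bids: 990 (H) > 980 (F) > 978 (D) > 968 (G) > 951 (E)
H has the top bid at or above the reserve ($990).
max(second-highest $980, reserve $987) = $987.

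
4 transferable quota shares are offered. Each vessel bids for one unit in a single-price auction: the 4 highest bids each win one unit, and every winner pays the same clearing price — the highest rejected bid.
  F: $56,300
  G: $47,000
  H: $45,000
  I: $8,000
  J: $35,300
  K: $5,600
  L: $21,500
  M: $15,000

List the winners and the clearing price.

F, G, H, J; each pays $21,500

Bids ranked high→low: 56,300 (F), 47,000 (G), 45,000 (H), 35,300 (J), 21,500 (L), 15,000 (M), …
Top 4: F, G, H, J.
Clearing price = highest rejected bid = $21,500.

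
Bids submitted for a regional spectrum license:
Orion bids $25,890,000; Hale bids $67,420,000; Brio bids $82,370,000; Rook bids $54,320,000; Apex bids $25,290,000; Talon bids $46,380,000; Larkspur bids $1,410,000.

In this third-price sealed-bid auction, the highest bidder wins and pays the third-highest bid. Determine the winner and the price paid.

Brio pays $54,320,000

Third-price sealed-bid auction: the highest bidder wins and pays the third-highest bid.
Sorting bids: 82,370,000 (Brio) > 67,420,000 (Hale) > 54,320,000 (Rook) > 46,380,000 (Talon) > 25,890,000 (Orion) > 25,290,000 (Apex) > …
Brio wins; payment is bid #3 in the ranking = $54,320,000.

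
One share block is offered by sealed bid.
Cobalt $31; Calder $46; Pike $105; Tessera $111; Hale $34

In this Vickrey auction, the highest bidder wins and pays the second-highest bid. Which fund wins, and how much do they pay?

Tessera pays $105

Bids in order: 111 (Tessera) > 105 (Pike) > 46 (Calder) > 34 (Hale) > 31 (Cobalt)
Tessera wins with the highest bid; price is set by the runner-up at $105.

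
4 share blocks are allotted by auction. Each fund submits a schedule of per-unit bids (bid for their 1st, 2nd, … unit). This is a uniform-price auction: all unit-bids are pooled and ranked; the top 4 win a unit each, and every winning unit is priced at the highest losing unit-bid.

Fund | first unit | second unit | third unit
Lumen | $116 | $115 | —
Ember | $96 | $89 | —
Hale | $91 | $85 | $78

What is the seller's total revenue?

Total revenue: $356

All unit-bids, highest first — top 4: 116 (Lumen-1), 115 (Lumen-2), 96 (Ember-1), 91 (Hale-1)
The (k+1)-th unit-bid is $89.
Allocation: Ember 1, Hale 1, Lumen 2. Every unit priced at $89.
Revenue = 4 × 89 = $356.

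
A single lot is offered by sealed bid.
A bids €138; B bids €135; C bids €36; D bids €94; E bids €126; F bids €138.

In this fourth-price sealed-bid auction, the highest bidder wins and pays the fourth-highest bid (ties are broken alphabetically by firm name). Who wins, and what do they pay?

A pays €126

Bids ranked: 138 (A) > 138 (F) > 135 (B) > 126 (E) > 94 (D) > 36 (C)
Tie at €138 → A wins by tie-break.
A is highest; pays the fourth-highest bid, €126.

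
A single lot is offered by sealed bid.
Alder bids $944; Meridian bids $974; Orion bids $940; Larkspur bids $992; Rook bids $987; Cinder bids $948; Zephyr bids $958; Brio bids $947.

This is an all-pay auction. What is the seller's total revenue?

Total revenue: $7,690

Sorting bids: 992 (Larkspur) > 987 (Rook) > 974 (Meridian) > 958 (Zephyr) > 948 (Cinder) > 947 (Brio) > …
Larkspur wins with the top bid; all bids are sunk regardless.
Every bidder forfeits their bid regardless of winning.
Revenue = 944 + 974 + 940 + 992 + 987 + 948 + 958 + 947 = $7,690.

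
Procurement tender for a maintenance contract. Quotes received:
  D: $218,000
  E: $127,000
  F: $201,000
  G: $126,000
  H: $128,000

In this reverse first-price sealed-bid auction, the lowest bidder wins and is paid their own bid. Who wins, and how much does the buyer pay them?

Bids in order: 126,000 (G) < 127,000 (E) < 128,000 (H) < 201,000 (F) < 218,000 (D)
First-price: G is paid what they bid, $126,000.

G is paid $126,000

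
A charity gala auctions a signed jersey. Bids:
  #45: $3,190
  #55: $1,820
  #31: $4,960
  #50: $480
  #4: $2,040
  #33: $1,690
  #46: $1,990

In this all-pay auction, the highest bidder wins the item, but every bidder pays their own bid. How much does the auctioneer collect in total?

Total revenue: $16,170

Bids ranked: 4,960 (#31) > 3,190 (#45) > 2,040 (#4) > 1,990 (#46) > 1,820 (#55) > 1,690 (#33) > …
#31 wins with the top bid; all bids are sunk regardless.
Every bidder forfeits their bid regardless of winning.
Revenue = 3,190 + 1,820 + 4,960 + 480 + 2,040 + 1,690 + 1,990 = $16,170.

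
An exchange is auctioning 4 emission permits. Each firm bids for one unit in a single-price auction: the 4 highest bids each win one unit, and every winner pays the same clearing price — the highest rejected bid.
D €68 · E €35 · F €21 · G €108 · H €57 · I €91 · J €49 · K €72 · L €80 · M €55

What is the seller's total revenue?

Sorting: 108 (G), 91 (I), 80 (L), 72 (K), 68 (D), 57 (H), …
The 4 highest are G, I, L, K.
Clearing price = highest rejected bid = €68.
Total revenue = 4 × €68 = €272.

Total revenue: €272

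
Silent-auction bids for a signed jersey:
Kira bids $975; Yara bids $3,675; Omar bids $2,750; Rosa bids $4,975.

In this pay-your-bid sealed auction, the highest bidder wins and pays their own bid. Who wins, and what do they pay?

Sorting bids: 4,975 (Rosa) > 3,675 (Yara) > 2,750 (Omar) > 975 (Kira)
First-price: Rosa pays what they bid, $4,975.

Rosa pays $4,975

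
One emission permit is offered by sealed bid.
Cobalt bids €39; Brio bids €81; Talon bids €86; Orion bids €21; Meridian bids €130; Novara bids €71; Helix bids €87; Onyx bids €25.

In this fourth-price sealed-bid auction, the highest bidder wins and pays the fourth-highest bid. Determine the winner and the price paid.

Meridian pays €81

Fourth-price sealed-bid auction: the highest bidder wins and pays the fourth-highest bid.
Bids in order: 130 (Meridian) > 87 (Helix) > 86 (Talon) > 81 (Brio) > 71 (Novara) > 39 (Cobalt) > …
Meridian wins; payment is bid #4 in the ranking = €81.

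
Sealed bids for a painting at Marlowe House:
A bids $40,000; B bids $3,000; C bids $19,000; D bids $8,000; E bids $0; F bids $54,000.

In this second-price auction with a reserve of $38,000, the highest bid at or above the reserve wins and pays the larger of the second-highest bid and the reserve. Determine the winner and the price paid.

Bids ranked: 54,000 (F) > 40,000 (A) > 19,000 (C) > 8,000 (D) > 3,000 (B) > 0 (E)
Highest eligible bid: F at $54,000.
Second-highest bid $40,000 exceeds the reserve $38,000 → payment $40,000.

F pays $40,000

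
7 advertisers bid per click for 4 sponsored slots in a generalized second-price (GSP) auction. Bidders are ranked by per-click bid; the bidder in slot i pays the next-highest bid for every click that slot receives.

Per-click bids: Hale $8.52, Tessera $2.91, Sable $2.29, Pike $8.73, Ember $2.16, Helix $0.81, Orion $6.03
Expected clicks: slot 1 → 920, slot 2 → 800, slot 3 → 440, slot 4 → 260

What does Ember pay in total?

Ember pays $0.00

Sorting advertisers: $8.73 (Pike) > $8.52 (Hale) > $6.03 (Orion) > $2.91 (Tessera) > $2.29 (Sable) > …
Ember ranks below slot 4 → no slot, pays nothing.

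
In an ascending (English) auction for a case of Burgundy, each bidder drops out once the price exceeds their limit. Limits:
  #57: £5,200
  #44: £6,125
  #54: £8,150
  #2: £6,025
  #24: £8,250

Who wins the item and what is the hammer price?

Sorting limits: 8,250 (#24) > 8,150 (#54) > 6,125 (#44) > 6,025 (#2) > 5,200 (#57)
Bidding ends when #54 exits at £8,150; #24 takes it.

#24 wins at £8,150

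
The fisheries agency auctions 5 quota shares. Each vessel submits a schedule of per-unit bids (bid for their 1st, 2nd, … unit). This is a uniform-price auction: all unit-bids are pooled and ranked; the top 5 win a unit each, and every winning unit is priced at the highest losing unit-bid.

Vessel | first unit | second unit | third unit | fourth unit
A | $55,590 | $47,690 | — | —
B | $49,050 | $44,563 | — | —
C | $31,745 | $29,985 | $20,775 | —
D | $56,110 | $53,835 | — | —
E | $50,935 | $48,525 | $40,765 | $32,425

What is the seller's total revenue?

All unit-bids, highest first — top 5: 56,110 (D-1), 55,590 (A-1), 53,835 (D-2), 50,935 (E-1), 49,050 (B-1)
First bid not allocated: $48,525.
Allocation: A 1, B 1, D 2, E 1. Every unit priced at $48,525.
Revenue = 5 × 48,525 = $242,625.

Total revenue: $242,625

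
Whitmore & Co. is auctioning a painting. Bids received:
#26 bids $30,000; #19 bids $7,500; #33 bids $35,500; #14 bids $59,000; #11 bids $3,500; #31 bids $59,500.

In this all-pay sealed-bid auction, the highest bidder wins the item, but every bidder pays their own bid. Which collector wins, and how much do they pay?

#31 pays $59,500

Bids ranked: 59,500 (#31) > 59,000 (#14) > 35,500 (#33) > 30,000 (#26) > 7,500 (#19) > 3,500 (#11)
#31 is highest and takes the item; every bidder forfeits their bid.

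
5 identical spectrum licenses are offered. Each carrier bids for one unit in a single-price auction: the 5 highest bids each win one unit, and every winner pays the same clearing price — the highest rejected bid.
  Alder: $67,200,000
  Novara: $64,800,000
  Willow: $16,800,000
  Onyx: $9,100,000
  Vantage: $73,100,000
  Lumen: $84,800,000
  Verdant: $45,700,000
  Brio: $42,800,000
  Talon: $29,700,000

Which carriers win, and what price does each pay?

Ordering the bids: 84,800,000 (Lumen), 73,100,000 (Vantage), 67,200,000 (Alder), 64,800,000 (Novara), 45,700,000 (Verdant), 42,800,000 (Brio), 29,700,000 (Talon), …
Top 5: Lumen, Vantage, Alder, Novara, Verdant.
First losing bid is Brio's $42,800,000, which sets the uniform price.

Lumen, Vantage, Alder, Novara, Verdant; each pays $42,800,000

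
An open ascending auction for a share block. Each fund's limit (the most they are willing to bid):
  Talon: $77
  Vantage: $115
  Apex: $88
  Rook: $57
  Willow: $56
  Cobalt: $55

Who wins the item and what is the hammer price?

Rule: the price rises until one bidder remains; the winner pays the price at which the last rival dropped out.
Limits in order: 115 (Vantage) > 88 (Apex) > 77 (Talon) > 57 (Rook) > 56 (Willow) > 55 (Cobalt)
Bidding ends when Apex exits at $88; Vantage takes it.

Vantage wins at $88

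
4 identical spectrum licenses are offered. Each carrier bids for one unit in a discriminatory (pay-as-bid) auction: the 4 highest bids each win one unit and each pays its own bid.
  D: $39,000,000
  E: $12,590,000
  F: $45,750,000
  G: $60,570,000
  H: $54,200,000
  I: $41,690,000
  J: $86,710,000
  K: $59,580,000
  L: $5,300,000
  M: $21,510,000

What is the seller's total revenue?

Total revenue: $261,060,000

Ordering the bids: 86,710,000 (J), 60,570,000 (G), 59,580,000 (K), 54,200,000 (H), 45,750,000 (F), 41,690,000 (I), …
Top 4: J, G, K, H.
Total revenue = 86,710,000 + 60,570,000 + 59,580,000 + 54,200,000 = $261,060,000.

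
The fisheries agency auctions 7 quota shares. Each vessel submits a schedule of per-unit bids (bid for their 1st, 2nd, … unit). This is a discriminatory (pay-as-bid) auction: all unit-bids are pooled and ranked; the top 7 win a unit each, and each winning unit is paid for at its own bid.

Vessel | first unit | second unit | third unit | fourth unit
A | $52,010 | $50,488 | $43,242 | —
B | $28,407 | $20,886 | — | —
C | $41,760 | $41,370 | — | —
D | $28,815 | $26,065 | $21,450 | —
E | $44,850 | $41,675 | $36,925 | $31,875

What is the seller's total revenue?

All unit-bids, highest first — top 7: 52,010 (A-1), 50,488 (A-2), 44,850 (E-1), 43,242 (A-3), 41,760 (C-1), 41,675 (E-2), 41,370 (C-2)
Next rejected bid: $36,925 (not a price — pay-as-bid).
Each winning unit pays its own bid.
Revenue = 52,010 + 50,488 + 44,850 + 43,242 + 41,760 + 41,675 + 41,370 = $315,395.

Total revenue: $315,395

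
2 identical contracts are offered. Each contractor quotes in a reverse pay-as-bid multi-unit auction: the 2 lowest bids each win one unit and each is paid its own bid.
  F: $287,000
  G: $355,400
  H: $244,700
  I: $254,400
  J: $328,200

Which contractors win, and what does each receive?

H $244,700, I $254,400

Ordering the bids: 244,700 (H), 254,400 (I), 287,000 (F), 328,200 (J), …
Winners (2 units): H, I.
Each winner is paid its own bid: H $244,700, I $254,400.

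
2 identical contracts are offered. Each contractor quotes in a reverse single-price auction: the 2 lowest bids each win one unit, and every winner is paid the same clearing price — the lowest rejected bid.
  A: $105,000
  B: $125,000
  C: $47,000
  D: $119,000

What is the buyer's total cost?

Sorting: 47,000 (C), 105,000 (A), 119,000 (D), 125,000 (B)
Winners (2 units): C, A.
Clearing price = lowest rejected bid = $119,000.
Total cost = 2 × $119,000 = $238,000.

Total cost: $238,000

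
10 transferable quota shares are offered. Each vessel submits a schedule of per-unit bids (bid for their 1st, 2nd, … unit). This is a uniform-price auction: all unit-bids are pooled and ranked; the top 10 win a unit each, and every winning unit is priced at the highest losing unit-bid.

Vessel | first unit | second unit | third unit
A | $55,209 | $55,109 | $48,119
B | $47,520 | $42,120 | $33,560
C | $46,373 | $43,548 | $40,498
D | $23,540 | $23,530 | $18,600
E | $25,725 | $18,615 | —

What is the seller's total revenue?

All unit-bids, highest first — top 10: 55,209 (A-1), 55,109 (A-2), 48,119 (A-3), 47,520 (B-1), 46,373 (C-1), 43,548 (C-2), 42,120 (B-2), 40,498 (C-3), 33,560 (B-3), 25,725 (E-1)
Highest rejected unit-bid = $23,540.
Allocation: A 3, B 3, C 3, E 1. Every unit priced at $23,540.
Revenue = 10 × 23,540 = $235,400.

Total revenue: $235,400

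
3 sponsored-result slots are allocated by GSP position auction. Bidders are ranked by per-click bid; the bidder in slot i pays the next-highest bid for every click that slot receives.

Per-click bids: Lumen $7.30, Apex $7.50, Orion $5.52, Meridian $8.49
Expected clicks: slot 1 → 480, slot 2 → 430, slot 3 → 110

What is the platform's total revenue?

Total revenue: $7346.20

Sorting advertisers: $8.49 (Meridian) > $7.50 (Apex) > $7.30 (Lumen) > $5.52 (Orion)
Slot 1: Meridian pays $7.50 × 480 = $3600.00
Slot 2: Apex pays $7.30 × 430 = $3139.00
Slot 3: Lumen pays $5.52 × 110 = $607.20
Total = $7346.20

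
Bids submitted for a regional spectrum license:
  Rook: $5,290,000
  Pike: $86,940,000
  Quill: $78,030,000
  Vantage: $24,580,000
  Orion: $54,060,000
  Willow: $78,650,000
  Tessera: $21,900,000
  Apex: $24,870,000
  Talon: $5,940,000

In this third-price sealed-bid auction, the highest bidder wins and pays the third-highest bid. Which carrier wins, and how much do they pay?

Third-price sealed-bid auction: the highest bidder wins and pays the third-highest bid.
Sorting bids: 86,940,000 (Pike) > 78,650,000 (Willow) > 78,030,000 (Quill) > 54,060,000 (Orion) > 24,870,000 (Apex) > 24,580,000 (Vantage) > …
Pike is highest; pays the third-highest bid, $78,030,000.

Pike pays $78,030,000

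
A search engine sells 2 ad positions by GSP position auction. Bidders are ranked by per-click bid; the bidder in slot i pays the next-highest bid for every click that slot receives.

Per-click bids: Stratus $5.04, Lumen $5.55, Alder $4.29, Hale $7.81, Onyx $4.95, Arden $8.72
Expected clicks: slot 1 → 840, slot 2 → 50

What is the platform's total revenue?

Total revenue: $6837.90

Ranked by bid: $8.72 (Arden) > $7.81 (Hale) > $5.55 (Lumen) > …
Slot 1: Arden pays $7.81 × 840 = $6560.40
Slot 2: Hale pays $5.55 × 50 = $277.50
Total = $6837.90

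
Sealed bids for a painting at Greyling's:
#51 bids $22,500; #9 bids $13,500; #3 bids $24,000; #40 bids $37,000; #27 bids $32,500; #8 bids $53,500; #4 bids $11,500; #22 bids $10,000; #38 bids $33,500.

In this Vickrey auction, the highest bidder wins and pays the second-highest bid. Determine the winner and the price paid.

Bids ranked: 53,500 (#8) > 37,000 (#40) > 33,500 (#38) > 32,500 (#27) > 24,000 (#3) > 22,500 (#51) > …
Second-price: #8 pays #40's bid of $37,000.

#8 pays $37,000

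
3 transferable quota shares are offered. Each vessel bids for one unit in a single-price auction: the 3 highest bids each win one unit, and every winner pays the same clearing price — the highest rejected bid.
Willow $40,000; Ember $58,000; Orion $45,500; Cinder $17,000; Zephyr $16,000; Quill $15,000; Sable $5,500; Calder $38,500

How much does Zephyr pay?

Sorting: 58,000 (Ember), 45,500 (Orion), 40,000 (Willow), 38,500 (Calder), 17,000 (Cinder), …
Top 3: Ember, Orion, Willow.
Highest unsuccessful bid: $38,500 → clearing price.
Zephyr does not win → pays $0.

Zephyr pays $0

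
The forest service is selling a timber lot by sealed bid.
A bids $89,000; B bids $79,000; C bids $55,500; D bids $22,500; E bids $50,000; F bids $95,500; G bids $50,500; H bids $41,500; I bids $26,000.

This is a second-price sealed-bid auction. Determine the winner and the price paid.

Rule: the highest bidder wins and pays the second-highest bid.
Sorting bids: 95,500 (F) > 89,000 (A) > 79,000 (B) > 55,500 (C) > 50,500 (G) > 50,000 (E) > …
F wins with the highest bid; price is set by the runner-up at $89,000.

F pays $89,000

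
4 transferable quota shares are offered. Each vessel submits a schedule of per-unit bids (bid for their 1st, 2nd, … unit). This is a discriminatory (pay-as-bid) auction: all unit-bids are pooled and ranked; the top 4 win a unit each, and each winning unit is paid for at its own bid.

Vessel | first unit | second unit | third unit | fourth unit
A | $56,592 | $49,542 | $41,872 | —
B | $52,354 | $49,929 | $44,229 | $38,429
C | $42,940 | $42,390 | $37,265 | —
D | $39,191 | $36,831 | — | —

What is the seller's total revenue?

Total revenue: $208,417

All unit-bids, highest first — top 4: 56,592 (A-1), 52,354 (B-1), 49,929 (B-2), 49,542 (A-2)
Next rejected bid: $44,229 (not a price — pay-as-bid).
Each winning unit pays its own bid.
Revenue = 56,592 + 52,354 + 49,929 + 49,542 = $208,417.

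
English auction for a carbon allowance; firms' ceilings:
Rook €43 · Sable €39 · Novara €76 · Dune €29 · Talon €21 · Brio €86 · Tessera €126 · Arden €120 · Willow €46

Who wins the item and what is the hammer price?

Tessera wins at €120

Limits ranked: 126 (Tessera) > 120 (Arden) > 86 (Brio) > 76 (Novara) > 46 (Willow) > 43 (Rook) > …
Once the price passes €120, only Tessera is left; the hammer falls at Arden's limit of €120.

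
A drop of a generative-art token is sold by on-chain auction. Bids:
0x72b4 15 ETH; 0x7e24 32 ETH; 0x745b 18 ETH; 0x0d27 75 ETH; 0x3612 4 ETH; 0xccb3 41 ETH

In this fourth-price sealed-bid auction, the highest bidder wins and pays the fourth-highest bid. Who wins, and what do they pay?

0x0d27 pays 18 ETH

Bids in order: 75 (0x0d27) > 41 (0xccb3) > 32 (0x7e24) > 18 (0x745b) > 15 (0x72b4) > 4 (0x3612)
0x0d27 wins; payment is bid #4 in the ranking = 18 ETH.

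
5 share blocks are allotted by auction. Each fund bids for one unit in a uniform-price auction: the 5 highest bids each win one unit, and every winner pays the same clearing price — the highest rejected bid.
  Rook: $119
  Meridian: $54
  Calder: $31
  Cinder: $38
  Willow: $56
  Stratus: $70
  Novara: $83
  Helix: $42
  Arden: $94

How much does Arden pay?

Sorting: 119 (Rook), 94 (Arden), 83 (Novara), 70 (Stratus), 56 (Willow), 54 (Meridian), 42 (Helix), …
Top 5: Rook, Arden, Novara, Stratus, Willow.
First losing bid is Meridian's $54, which sets the uniform price.
Arden wins → pays $54.

Arden pays $54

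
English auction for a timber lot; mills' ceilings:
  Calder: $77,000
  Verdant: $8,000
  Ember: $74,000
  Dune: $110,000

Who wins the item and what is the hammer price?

Limits ranked: 110,000 (Dune) > 77,000 (Calder) > 74,000 (Ember) > 8,000 (Verdant)
Calder is the last rival to drop out, at $77,000; Dune remains and wins at that price.

Dune wins at $77,000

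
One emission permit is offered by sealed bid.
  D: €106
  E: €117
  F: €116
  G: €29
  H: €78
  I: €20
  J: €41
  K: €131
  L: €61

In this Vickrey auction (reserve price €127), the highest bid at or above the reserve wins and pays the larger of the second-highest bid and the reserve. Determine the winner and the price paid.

Rule: the highest bid at or above the reserve wins and pays the larger of the second-highest bid and the reserve.
Bids ranked: 131 (K) > 117 (E) > 116 (F) > 106 (D) > 78 (H) > 61 (L) > …
K has the top bid at or above the reserve (€131).
max(second-highest €117, reserve €127) = €127.

K pays €127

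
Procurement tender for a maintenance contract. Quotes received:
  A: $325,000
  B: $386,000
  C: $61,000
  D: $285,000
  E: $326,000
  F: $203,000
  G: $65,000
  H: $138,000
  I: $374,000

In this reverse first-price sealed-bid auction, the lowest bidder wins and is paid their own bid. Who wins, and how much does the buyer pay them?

Reverse first-price sealed-bid auction: the lowest bidder wins and is paid their own bid.
Bids in order: 61,000 (C) < 65,000 (G) < 138,000 (H) < 203,000 (F) < 285,000 (D) < 325,000 (A) < …
First-price: C is paid what they bid, $61,000.

C is paid $61,000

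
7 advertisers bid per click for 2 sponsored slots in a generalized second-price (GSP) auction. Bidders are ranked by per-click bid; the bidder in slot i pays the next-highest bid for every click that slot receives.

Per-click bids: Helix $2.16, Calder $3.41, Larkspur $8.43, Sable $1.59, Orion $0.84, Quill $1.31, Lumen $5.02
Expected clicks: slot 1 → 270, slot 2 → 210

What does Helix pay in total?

Helix pays $0.00

Per-click bids in order: $8.43 (Larkspur) > $5.02 (Lumen) > $3.41 (Calder) > …
Helix ranks below slot 2 → no slot, pays nothing.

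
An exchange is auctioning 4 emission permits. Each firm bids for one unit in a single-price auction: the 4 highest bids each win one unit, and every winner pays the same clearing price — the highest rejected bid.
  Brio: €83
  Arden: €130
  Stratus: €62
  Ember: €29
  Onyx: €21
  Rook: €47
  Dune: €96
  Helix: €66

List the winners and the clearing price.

Bids ranked high→low: 130 (Arden), 96 (Dune), 83 (Brio), 66 (Helix), 62 (Stratus), 47 (Rook), …
The 4 highest are Arden, Dune, Brio, Helix.
First losing bid is Stratus's €62, which sets the uniform price.

Arden, Dune, Brio, Helix; each pays €62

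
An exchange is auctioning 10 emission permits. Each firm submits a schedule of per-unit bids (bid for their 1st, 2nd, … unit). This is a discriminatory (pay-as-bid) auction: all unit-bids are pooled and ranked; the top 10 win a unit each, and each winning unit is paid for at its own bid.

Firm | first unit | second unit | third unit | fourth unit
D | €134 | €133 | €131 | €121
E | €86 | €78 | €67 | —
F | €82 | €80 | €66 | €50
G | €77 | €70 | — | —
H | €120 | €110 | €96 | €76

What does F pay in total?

All unit-bids, highest first — top 10: 134 (D-1), 133 (D-2), 131 (D-3), 121 (D-4), 120 (H-1), 110 (H-2), 96 (H-3), 86 (E-1), 82 (F-1), 80 (F-2)
Next rejected bid: €78 (not a price — pay-as-bid).
F's winning unit-bids: 82 + 80 = €162.

F pays €162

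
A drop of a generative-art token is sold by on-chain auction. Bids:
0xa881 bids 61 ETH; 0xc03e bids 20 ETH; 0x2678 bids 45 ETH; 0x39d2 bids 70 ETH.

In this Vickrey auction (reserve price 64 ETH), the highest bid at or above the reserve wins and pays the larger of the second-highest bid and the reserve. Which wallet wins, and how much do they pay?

Vickrey auction (reserve price 64 ETH): the highest bid at or above the reserve wins and pays the larger of the second-highest bid and the reserve.
Sorting bids: 70 (0x39d2) > 61 (0xa881) > 45 (0x2678) > 20 (0xc03e)
0x39d2 has the top bid at or above the reserve (70 ETH).
Second-highest bid 61 ETH is below the reserve 64 ETH, so the reserve binds → payment 64 ETH.

0x39d2 pays 64 ETH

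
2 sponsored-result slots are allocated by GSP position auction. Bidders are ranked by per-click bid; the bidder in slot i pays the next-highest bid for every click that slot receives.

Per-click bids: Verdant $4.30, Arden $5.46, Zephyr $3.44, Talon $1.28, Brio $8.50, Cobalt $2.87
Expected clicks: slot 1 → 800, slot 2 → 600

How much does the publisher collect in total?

Sorting advertisers: $8.50 (Brio) > $5.46 (Arden) > $4.30 (Verdant) > …
Slot 1: Brio pays $5.46 × 800 = $4368.00
Slot 2: Arden pays $4.30 × 600 = $2580.00
Total = $6948.00

Total revenue: $6948.00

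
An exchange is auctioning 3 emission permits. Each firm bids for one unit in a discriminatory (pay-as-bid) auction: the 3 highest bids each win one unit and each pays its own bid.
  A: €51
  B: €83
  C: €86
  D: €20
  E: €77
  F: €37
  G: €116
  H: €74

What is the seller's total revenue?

Total revenue: €285

Ordering the bids: 116 (G), 86 (C), 83 (B), 77 (E), 74 (H), …
Top 3: G, C, B.
Total revenue = 116 + 86 + 83 = €285.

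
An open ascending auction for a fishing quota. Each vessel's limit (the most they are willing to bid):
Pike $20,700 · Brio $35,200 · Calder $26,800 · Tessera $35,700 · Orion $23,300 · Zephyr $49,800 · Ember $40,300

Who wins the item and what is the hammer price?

Open ascending-bid auction: the price rises until one bidder remains; the winner pays the price at which the last rival dropped out.
Sorting limits: 49,800 (Zephyr) > 40,300 (Ember) > 35,700 (Tessera) > 35,200 (Brio) > 26,800 (Calder) > 23,300 (Orion) > …
Once the price passes $40,300, only Zephyr is left; the hammer falls at Ember's limit of $40,300.

Zephyr wins at $40,300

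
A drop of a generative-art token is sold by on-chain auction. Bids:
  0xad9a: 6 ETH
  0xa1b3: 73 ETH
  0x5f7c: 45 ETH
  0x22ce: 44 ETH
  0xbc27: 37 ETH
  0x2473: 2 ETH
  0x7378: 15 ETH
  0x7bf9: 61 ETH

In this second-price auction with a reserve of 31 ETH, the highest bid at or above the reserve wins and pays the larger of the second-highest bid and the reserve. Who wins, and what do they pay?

0xa1b3 pays 61 ETH

Bids in order: 73 (0xa1b3) > 61 (0x7bf9) > 45 (0x5f7c) > 44 (0x22ce) > 37 (0xbc27) > 15 (0x7378) > …
0xa1b3 has the top bid at or above the reserve (73 ETH).
max(second-highest 61 ETH, reserve 31 ETH) = 61 ETH; the reserve does not bind.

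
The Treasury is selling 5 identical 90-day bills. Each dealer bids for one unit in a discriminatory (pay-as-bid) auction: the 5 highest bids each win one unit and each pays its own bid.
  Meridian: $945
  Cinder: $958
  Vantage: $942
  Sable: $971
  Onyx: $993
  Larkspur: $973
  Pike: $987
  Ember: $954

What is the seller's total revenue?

Total revenue: $4,882

Sorting: 993 (Onyx), 987 (Pike), 973 (Larkspur), 971 (Sable), 958 (Cinder), 954 (Ember), 945 (Meridian), …
Winners (5 units): Onyx, Pike, Larkspur, Sable, Cinder.
Total revenue = 993 + 987 + 973 + 971 + 958 = $4,882.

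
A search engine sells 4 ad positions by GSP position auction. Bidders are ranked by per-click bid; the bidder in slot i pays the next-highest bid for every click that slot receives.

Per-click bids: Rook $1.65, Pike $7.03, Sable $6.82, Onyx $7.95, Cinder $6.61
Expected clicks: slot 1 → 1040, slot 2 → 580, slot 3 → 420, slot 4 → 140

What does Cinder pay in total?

Cinder pays $231.00

Sorting advertisers: $7.95 (Onyx) > $7.03 (Pike) > $6.82 (Sable) > $6.61 (Cinder) > $1.65 (Rook)
Cinder holds slot 4 → pays next bid $1.65 × 140 clicks = $231.00.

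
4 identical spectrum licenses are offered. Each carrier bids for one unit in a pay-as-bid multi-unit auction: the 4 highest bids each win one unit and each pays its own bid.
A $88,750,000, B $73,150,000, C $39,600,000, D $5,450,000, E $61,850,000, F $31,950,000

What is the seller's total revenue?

Bids ranked high→low: 88,750,000 (A), 73,150,000 (B), 61,850,000 (E), 39,600,000 (C), 31,950,000 (F), 5,450,000 (D)
Winners (4 units): A, B, E, C.
Total revenue = 88,750,000 + 73,150,000 + 61,850,000 + 39,600,000 = $263,350,000.

Total revenue: $263,350,000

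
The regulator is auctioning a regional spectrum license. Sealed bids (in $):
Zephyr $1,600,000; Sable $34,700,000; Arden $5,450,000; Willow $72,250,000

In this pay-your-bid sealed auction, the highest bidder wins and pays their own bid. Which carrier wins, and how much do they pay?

Pay-your-bid sealed auction: the highest bidder wins and pays their own bid.
Sorting bids: 72,250,000 (Willow) > 34,700,000 (Sable) > 5,450,000 (Arden) > 1,600,000 (Zephyr)
First-price: Willow pays what they bid, $72,250,000.

Willow pays $72,250,000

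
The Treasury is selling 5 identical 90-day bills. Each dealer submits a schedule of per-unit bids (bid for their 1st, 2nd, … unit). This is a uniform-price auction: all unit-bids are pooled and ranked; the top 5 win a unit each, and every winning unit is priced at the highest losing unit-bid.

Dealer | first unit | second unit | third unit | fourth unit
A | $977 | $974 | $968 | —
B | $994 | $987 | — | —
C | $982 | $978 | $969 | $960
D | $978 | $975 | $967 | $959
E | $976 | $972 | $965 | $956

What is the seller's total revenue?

Pooled unit-bids ranked (top 5): 994 (B-1), 987 (B-2), 982 (C-1), 978 (C-2), 978 (D-1)
Highest rejected unit-bid = $977.
Allocation: B 2, C 2, D 1. Every unit priced at $977.
Revenue = 5 × 977 = $4,885.

Total revenue: $4,885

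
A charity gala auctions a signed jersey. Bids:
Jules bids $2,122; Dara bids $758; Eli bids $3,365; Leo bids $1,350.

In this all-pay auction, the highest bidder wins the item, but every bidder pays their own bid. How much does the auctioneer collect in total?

Total revenue: $7,595

Bids in order: 3,365 (Eli) > 2,122 (Jules) > 1,350 (Leo) > 758 (Dara)
Every bidder forfeits their bid regardless of winning.
Revenue = 2,122 + 758 + 3,365 + 1,350 = $7,595.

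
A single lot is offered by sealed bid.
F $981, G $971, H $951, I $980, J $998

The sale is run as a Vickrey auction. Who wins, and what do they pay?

J pays $981

Sorting bids: 998 (J) > 981 (F) > 980 (I) > 971 (G) > 951 (H)
Second-price: J pays F's bid of $981.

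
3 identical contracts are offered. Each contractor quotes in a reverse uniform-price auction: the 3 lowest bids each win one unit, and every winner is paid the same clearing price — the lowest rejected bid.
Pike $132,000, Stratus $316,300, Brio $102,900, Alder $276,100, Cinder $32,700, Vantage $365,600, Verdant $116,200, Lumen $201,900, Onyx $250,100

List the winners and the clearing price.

Ordering the bids: 32,700 (Cinder), 102,900 (Brio), 116,200 (Verdant), 132,000 (Pike), 201,900 (Lumen), …
Winners (3 units): Cinder, Brio, Verdant.
First losing bid is Pike's $132,000, which sets the uniform price.

Cinder, Brio, Verdant; each is paid $132,000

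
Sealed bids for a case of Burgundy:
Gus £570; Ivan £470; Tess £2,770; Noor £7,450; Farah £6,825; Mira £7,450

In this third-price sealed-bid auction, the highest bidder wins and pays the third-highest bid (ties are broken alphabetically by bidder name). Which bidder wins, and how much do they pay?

Bids ranked: 7,450 (Mira) > 7,450 (Noor) > 6,825 (Farah) > 2,770 (Tess) > 570 (Gus) > 470 (Ivan)
Tie at £7,450 → Mira wins by tie-break.
Mira wins; payment is bid #3 in the ranking = £6,825.

Mira pays £6,825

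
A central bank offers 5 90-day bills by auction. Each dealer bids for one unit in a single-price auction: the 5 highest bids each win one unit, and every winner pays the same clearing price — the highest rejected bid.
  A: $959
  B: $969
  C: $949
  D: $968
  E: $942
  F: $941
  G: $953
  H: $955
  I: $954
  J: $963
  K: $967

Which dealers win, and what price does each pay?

Ordering the bids: 969 (B), 968 (D), 967 (K), 963 (J), 959 (A), 955 (H), 954 (I), …
Winners (5 units): B, D, K, J, A.
Highest unsuccessful bid: $955 → clearing price.

B, D, K, J, A; each pays $955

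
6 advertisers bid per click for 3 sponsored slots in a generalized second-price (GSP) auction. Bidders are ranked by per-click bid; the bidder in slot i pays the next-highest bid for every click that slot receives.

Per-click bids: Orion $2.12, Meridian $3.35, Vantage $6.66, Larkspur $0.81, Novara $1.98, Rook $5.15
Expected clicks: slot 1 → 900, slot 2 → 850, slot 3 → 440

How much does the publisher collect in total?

Sorting advertisers: $6.66 (Vantage) > $5.15 (Rook) > $3.35 (Meridian) > $2.12 (Orion) > …
Slot 1: Vantage pays $5.15 × 900 = $4635.00
Slot 2: Rook pays $3.35 × 850 = $2847.50
Slot 3: Meridian pays $2.12 × 440 = $932.80
Total = $8415.30

Total revenue: $8415.30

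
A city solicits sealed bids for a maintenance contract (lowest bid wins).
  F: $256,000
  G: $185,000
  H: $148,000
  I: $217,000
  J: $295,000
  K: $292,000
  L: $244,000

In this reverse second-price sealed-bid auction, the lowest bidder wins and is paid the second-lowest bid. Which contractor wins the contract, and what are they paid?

Reverse second-price sealed-bid auction: the lowest bidder wins and is paid the second-lowest bid.
Bids in order: 148,000 (H) < 185,000 (G) < 217,000 (I) < 244,000 (L) < 256,000 (F) < 292,000 (K) < …
H is lowest; is paid the second-lowest bid, $185,000.

H is paid $185,000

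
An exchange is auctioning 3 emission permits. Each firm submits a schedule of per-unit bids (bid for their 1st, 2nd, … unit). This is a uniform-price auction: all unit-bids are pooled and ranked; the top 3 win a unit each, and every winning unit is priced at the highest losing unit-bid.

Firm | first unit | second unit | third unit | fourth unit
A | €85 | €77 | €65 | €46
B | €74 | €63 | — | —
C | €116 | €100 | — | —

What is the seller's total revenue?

Pooled unit-bids ranked (top 3): 116 (C-1), 100 (C-2), 85 (A-1)
Highest rejected unit-bid = €77.
Allocation: A 1, C 2. Every unit priced at €77.
Revenue = 3 × 77 = €231.

Total revenue: €231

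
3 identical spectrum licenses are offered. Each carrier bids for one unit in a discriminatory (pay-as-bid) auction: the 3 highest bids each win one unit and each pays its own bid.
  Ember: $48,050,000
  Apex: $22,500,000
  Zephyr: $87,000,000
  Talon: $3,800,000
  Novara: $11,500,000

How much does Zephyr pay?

Zephyr pays $87,000,000

Ordering the bids: 87,000,000 (Zephyr), 48,050,000 (Ember), 22,500,000 (Apex), 11,500,000 (Novara), 3,800,000 (Talon)
Winners (3 units): Zephyr, Ember, Apex.
Zephyr wins → own bid $87,000,000.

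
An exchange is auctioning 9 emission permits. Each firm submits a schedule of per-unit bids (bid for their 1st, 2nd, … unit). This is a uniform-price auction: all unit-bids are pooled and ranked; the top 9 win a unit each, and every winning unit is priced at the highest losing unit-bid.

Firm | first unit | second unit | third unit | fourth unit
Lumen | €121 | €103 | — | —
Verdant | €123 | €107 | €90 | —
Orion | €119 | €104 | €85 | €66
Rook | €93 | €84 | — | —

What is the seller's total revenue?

All unit-bids, highest first — top 9: 123 (Verdant-1), 121 (Lumen-1), 119 (Orion-1), 107 (Verdant-2), 104 (Orion-2), 103 (Lumen-2), 93 (Rook-1), 90 (Verdant-3), 85 (Orion-3)
First bid not allocated: €84.
Allocation: Lumen 2, Orion 3, Rook 1, Verdant 3. Every unit priced at €84.
Revenue = 9 × 84 = €756.

Total revenue: €756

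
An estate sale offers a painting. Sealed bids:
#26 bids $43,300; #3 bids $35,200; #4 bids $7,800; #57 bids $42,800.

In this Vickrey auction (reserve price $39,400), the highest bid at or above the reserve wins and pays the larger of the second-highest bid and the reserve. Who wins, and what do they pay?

Bids ranked: 43,300 (#26) > 42,800 (#57) > 35,200 (#3) > 7,800 (#4)
Highest eligible bid: #26 at $43,300.
max(second-highest $42,800, reserve $39,400) = $42,800; the reserve does not bind.

#26 pays $42,800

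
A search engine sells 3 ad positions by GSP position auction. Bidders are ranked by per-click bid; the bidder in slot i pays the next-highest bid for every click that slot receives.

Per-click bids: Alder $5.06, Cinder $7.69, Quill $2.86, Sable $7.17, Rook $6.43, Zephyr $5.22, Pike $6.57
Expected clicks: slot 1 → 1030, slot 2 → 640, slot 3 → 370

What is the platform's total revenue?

Sorting advertisers: $7.69 (Cinder) > $7.17 (Sable) > $6.57 (Pike) > $6.43 (Rook) > …
Slot 1: Cinder pays $7.17 × 1030 = $7385.10
Slot 2: Sable pays $6.57 × 640 = $4204.80
Slot 3: Pike pays $6.43 × 370 = $2379.10
Total = $13969.00

Total revenue: $13969.00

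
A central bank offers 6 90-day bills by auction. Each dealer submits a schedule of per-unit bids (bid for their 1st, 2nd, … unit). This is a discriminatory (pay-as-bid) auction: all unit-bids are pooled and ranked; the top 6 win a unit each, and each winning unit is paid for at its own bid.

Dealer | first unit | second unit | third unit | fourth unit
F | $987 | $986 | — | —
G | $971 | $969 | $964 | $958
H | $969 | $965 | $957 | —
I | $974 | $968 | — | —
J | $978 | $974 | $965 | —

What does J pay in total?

J pays $1,952

All unit-bids, highest first — top 6: 987 (F-1), 986 (F-2), 978 (J-1), 974 (I-1), 974 (J-2), 971 (G-1)
Next rejected bid: $969 (not a price — pay-as-bid).
J's winning unit-bids: 978 + 974 = $1,952.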